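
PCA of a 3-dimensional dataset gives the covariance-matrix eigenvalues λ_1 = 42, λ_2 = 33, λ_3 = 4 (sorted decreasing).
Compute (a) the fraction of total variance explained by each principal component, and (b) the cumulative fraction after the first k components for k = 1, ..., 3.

Step 1 — total variance = trace(Sigma) = Σ λ_i = 42 + 33 + 4 = 79.

Step 2 — fraction explained by component i = λ_i / Σ λ:
  PC1: 42/79 = 0.5316
  PC2: 33/79 = 0.4177
  PC3: 4/79 = 0.0506

Step 3 — cumulative fraction after k components = (λ_1 + ... + λ_k) / Σ λ:
  k = 1: 42/79 = 0.5316
  k = 2: (42 + 33)/79 = 75/79 = 0.9494
  k = 3: (42 + 33 + 4)/79 = 79/79 = 1

Summary (fraction, with percent):

explained: PC1 0.5316 (53.16%), PC2 0.4177 (41.77%), PC3 0.0506 (5.06%);  cumulative: 0.5316, 0.9494, 1


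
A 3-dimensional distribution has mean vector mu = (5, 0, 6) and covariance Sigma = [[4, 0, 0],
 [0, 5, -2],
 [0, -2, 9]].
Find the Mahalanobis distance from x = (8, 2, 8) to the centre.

Step 1 — centre the observation: (x - mu) = (3, 2, 2).

Step 2 — invert Sigma (cofactor / det for 3×3, or solve directly):
  Sigma^{-1} = [[0.25, 0, 0],
 [0, 0.2195, 0.0488],
 [0, 0.0488, 0.122]].

Step 3 — form the quadratic (x - mu)^T · Sigma^{-1} · (x - mu):
  Sigma^{-1} · (x - mu) = (0.75, 0.5366, 0.3415).
  (x - mu)^T · [Sigma^{-1} · (x - mu)] = (3)·(0.75) + (2)·(0.5366) + (2)·(0.3415) = 4.0061.

Step 4 — take square root: d = √(4.0061) ≈ 2.0015.

d(x, mu) = √(4.0061) ≈ 2.0015


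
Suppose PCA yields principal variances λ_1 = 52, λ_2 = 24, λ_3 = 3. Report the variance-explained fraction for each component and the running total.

Step 1 — total variance = trace(Sigma) = Σ λ_i = 52 + 24 + 3 = 79.

Step 2 — fraction explained by component i = λ_i / Σ λ:
  PC1: 52/79 = 0.6582
  PC2: 24/79 = 0.3038
  PC3: 3/79 = 0.038

Step 3 — cumulative fraction after k components = (λ_1 + ... + λ_k) / Σ λ:
  k = 1: 52/79 = 0.6582
  k = 2: (52 + 24)/79 = 76/79 = 0.962
  k = 3: (52 + 24 + 3)/79 = 79/79 = 1

Summary (fraction, with percent):

explained: PC1 0.6582 (65.82%), PC2 0.3038 (30.38%), PC3 0.038 (3.8%);  cumulative: 0.6582, 0.962, 1


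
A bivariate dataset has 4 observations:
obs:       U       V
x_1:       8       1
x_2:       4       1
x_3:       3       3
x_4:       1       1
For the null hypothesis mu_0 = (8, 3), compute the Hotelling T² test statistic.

Step 1 — sample mean vector:
  mean(U) = (8 + 4 + 3 + 1) / 4 = 16/4 = 4
  mean(V) = (1 + 1 + 3 + 1) / 4 = 6/4 = 1.5
  x̄ = (4, 1.5),  deviation x̄ - mu_0 = (4, 1.5) - (8, 3) = (-4, -1.5).

Step 2 — sample covariance matrix, S[i,j] = (1/(n-1)) · Σ_k (x_{k,i} - mean_i) · (x_{k,j} - mean_j), divisor n-1 = 3:
  S[U,U] = ((4)·(4) + (0)·(0) + (-1)·(-1) + (-3)·(-3)) / 3 = 26/3 = 8.6667
  S[U,V] = ((4)·(-0.5) + (0)·(-0.5) + (-1)·(1.5) + (-3)·(-0.5)) / 3 = -2/3 = -0.6667
  S[V,V] = ((-0.5)·(-0.5) + (-0.5)·(-0.5) + (1.5)·(1.5) + (-0.5)·(-0.5)) / 3 = 3/3 = 1
  S = [[8.6667, -0.6667],
 [-0.6667, 1]].

Step 3 — invert S. det(S) = 8.6667·1 - (-0.6667)² = 8.2222.
  S^{-1} = (1/det) · [[d, -b], [-b, a]] = [[0.1216, 0.0811],
 [0.0811, 1.0541]].

Step 4 — quadratic form (x̄ - mu_0)^T · S^{-1} · (x̄ - mu_0):
  S^{-1} · (x̄ - mu_0) = (-0.6081, -1.9054),
  (x̄ - mu_0)^T · [...] = (-4)·(-0.6081) + (-1.5)·(-1.9054) = 5.2905.

Step 5 — scale by n: T² = 4 · 5.2905 = 21.1622.

T² ≈ 21.1622


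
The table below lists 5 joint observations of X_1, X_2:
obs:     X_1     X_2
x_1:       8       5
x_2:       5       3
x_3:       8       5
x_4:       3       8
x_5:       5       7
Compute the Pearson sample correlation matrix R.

Step 1 — column means:
  mean(X_1) = (8 + 5 + 8 + 3 + 5) / 5 = 29/5 = 5.8
  mean(X_2) = (5 + 3 + 5 + 8 + 7) / 5 = 28/5 = 5.6

Step 2 — sample variances and covariances s[i,j] = (1/(n-1)) · Σ_k (x_{k,i} - mean_i) · (x_{k,j} - mean_j), with n-1 = 4:
  s[X_1,X_1] = ((2.2)·(2.2) + (-0.8)·(-0.8) + (2.2)·(2.2) + (-2.8)·(-2.8) + (-0.8)·(-0.8)) / 4 = 18.8/4 = 4.7
  s[X_1,X_2] = ((2.2)·(-0.6) + (-0.8)·(-2.6) + (2.2)·(-0.6) + (-2.8)·(2.4) + (-0.8)·(1.4)) / 4 = -8.4/4 = -2.1
  s[X_2,X_2] = ((-0.6)·(-0.6) + (-2.6)·(-2.6) + (-0.6)·(-0.6) + (2.4)·(2.4) + (1.4)·(1.4)) / 4 = 15.2/4 = 3.8
  Sample standard deviations s_i = √(s[i,i]):
  s(X_1) = √(4.7) = 2.1679
  s(X_2) = √(3.8) = 1.9494

Step 3 — r_{ij} = s_{ij} / (s_i · s_j):
  r[X_1,X_1] = 1 (diagonal).
  r[X_1,X_2] = -2.1 / (2.1679 · 1.9494) = -2.1 / 4.2261 = -0.4969
  r[X_2,X_2] = 1 (diagonal).

R is symmetric with unit diagonal. Assembling:

R = [[1, -0.4969],
 [-0.4969, 1]]


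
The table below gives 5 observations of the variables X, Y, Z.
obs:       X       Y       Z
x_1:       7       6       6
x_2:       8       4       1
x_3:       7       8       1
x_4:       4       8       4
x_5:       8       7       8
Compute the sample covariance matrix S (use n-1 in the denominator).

Step 1 — column means:
  mean(X) = (7 + 8 + 7 + 4 + 8) / 5 = 34/5 = 6.8
  mean(Y) = (6 + 4 + 8 + 8 + 7) / 5 = 33/5 = 6.6
  mean(Z) = (6 + 1 + 1 + 4 + 8) / 5 = 20/5 = 4

Step 2 — sample covariance S[i,j] = (1/(n-1)) · Σ_k (x_{k,i} - mean_i) · (x_{k,j} - mean_j), with n-1 = 4.
  S[X,X] = ((0.2)·(0.2) + (1.2)·(1.2) + (0.2)·(0.2) + (-2.8)·(-2.8) + (1.2)·(1.2)) / 4 = 10.8/4 = 2.7
  S[X,Y] = ((0.2)·(-0.6) + (1.2)·(-2.6) + (0.2)·(1.4) + (-2.8)·(1.4) + (1.2)·(0.4)) / 4 = -6.4/4 = -1.6
  S[X,Z] = ((0.2)·(2) + (1.2)·(-3) + (0.2)·(-3) + (-2.8)·(0) + (1.2)·(4)) / 4 = 1/4 = 0.25
  S[Y,Y] = ((-0.6)·(-0.6) + (-2.6)·(-2.6) + (1.4)·(1.4) + (1.4)·(1.4) + (0.4)·(0.4)) / 4 = 11.2/4 = 2.8
  S[Y,Z] = ((-0.6)·(2) + (-2.6)·(-3) + (1.4)·(-3) + (1.4)·(0) + (0.4)·(4)) / 4 = 4/4 = 1
  S[Z,Z] = ((2)·(2) + (-3)·(-3) + (-3)·(-3) + (0)·(0) + (4)·(4)) / 4 = 38/4 = 9.5

S is symmetric (S[j,i] = S[i,j]). Assembling:

S = [[2.7, -1.6, 0.25],
 [-1.6, 2.8, 1],
 [0.25, 1, 9.5]]


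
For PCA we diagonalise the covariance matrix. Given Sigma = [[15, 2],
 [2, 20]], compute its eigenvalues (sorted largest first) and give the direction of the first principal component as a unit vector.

Step 1 — characteristic polynomial of 2×2 Sigma:
  det(Sigma - λI) = λ² - trace · λ + det = 0.
  trace = 15 + 20 = 35, det = 15·20 - (2)² = 296.
Step 2 — discriminant:
  Δ = trace² - 4·det = 1225 - 1184 = 41.
Step 3 — eigenvalues:
  λ = (trace ± √Δ)/2 = (35 ± 6.4031)/2,
  λ_1 = 20.7016,  λ_2 = 14.2984.

Step 4 — unit eigenvector for λ_1: solve (Sigma - λ_1 I)v = 0. First row:
  (15 - 20.7016)·v_x + (2)·v_y = 0, i.e. (-5.7016)·v_x + (2)·v_y = 0,
  so v ∝ (b, λ_1 - a) = (2, 5.7016) = u.
  ||u|| = √((2)² + (5.7016)²) = √(36.5078) ≈ 6.0422,
  v_1 = u/||u|| ≈ (0.331, 0.9436) (||v_1|| = 1).

λ_1 = 20.7016,  λ_2 = 14.2984;  v_1 ≈ (0.331, 0.9436)


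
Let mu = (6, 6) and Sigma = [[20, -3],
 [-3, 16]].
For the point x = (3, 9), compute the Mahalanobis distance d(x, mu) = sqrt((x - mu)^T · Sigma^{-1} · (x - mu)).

Step 1 — centre the observation: (x - mu) = (-3, 3).

Step 2 — invert Sigma. det(Sigma) = 20·16 - (-3)² = 311.
  Sigma^{-1} = (1/det) · [[d, -b], [-b, a]] = [[0.0514, 0.0096],
 [0.0096, 0.0643]].

Step 3 — form the quadratic (x - mu)^T · Sigma^{-1} · (x - mu):
  Sigma^{-1} · (x - mu) = (-0.1254, 0.164).
  (x - mu)^T · [Sigma^{-1} · (x - mu)] = (-3)·(-0.1254) + (3)·(0.164) = 0.8682.

Step 4 — take square root: d = √(0.8682) ≈ 0.9318.

d(x, mu) = √(0.8682) ≈ 0.9318


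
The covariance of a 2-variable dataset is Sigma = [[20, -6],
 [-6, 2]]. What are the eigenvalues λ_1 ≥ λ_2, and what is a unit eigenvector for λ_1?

Step 1 — characteristic polynomial of 2×2 Sigma:
  det(Sigma - λI) = λ² - trace · λ + det = 0.
  trace = 20 + 2 = 22, det = 20·2 - (-6)² = 4.
Step 2 — discriminant:
  Δ = trace² - 4·det = 484 - 16 = 468.
Step 3 — eigenvalues:
  λ = (trace ± √Δ)/2 = (22 ± 21.6333)/2,
  λ_1 = 21.8167,  λ_2 = 0.1833.

Step 4 — unit eigenvector for λ_1: solve (Sigma - λ_1 I)v = 0. First row:
  (20 - 21.8167)·v_x + (-6)·v_y = 0, i.e. (-1.8167)·v_x + (-6)·v_y = 0,
  so v ∝ (b, λ_1 - a) = (-6, 1.8167); multiply by -1 so the first entry is positive: u = (6, -1.8167).
  ||u|| = √((6)² + (-1.8167)²) = √(39.3002) ≈ 6.269,
  v_1 = u/||u|| ≈ (0.9571, -0.2898) (||v_1|| = 1).

λ_1 = 21.8167,  λ_2 = 0.1833;  v_1 ≈ (0.9571, -0.2898)


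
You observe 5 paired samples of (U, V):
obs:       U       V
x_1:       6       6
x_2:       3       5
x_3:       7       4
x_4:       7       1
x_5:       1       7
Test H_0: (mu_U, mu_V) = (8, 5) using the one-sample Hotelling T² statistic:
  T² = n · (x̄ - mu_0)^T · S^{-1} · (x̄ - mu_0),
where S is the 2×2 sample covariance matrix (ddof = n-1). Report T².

Step 1 — sample mean vector:
  mean(U) = (6 + 3 + 7 + 7 + 1) / 5 = 24/5 = 4.8
  mean(V) = (6 + 5 + 4 + 1 + 7) / 5 = 23/5 = 4.6
  x̄ = (4.8, 4.6),  deviation x̄ - mu_0 = (4.8, 4.6) - (8, 5) = (-3.2, -0.4).

Step 2 — sample covariance matrix, S[i,j] = (1/(n-1)) · Σ_k (x_{k,i} - mean_i) · (x_{k,j} - mean_j), divisor n-1 = 4:
  S[U,U] = ((1.2)·(1.2) + (-1.8)·(-1.8) + (2.2)·(2.2) + (2.2)·(2.2) + (-3.8)·(-3.8)) / 4 = 28.8/4 = 7.2
  S[U,V] = ((1.2)·(1.4) + (-1.8)·(0.4) + (2.2)·(-0.6) + (2.2)·(-3.6) + (-3.8)·(2.4)) / 4 = -17.4/4 = -4.35
  S[V,V] = ((1.4)·(1.4) + (0.4)·(0.4) + (-0.6)·(-0.6) + (-3.6)·(-3.6) + (2.4)·(2.4)) / 4 = 21.2/4 = 5.3
  S = [[7.2, -4.35],
 [-4.35, 5.3]].

Step 3 — invert S. det(S) = 7.2·5.3 - (-4.35)² = 19.2375.
  S^{-1} = (1/det) · [[d, -b], [-b, a]] = [[0.2755, 0.2261],
 [0.2261, 0.3743]].

Step 4 — quadratic form (x̄ - mu_0)^T · S^{-1} · (x̄ - mu_0):
  S^{-1} · (x̄ - mu_0) = (-0.9721, -0.8733),
  (x̄ - mu_0)^T · [...] = (-3.2)·(-0.9721) + (-0.4)·(-0.8733) = 3.4599.

Step 5 — scale by n: T² = 5 · 3.4599 = 17.2995.

T² ≈ 17.2995


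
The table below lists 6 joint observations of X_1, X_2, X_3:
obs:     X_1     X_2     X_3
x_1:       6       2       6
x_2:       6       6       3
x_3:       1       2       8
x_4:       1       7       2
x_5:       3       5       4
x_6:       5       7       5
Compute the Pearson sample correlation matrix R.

Step 1 — column means:
  mean(X_1) = (6 + 6 + 1 + 1 + 3 + 5) / 6 = 22/6 = 3.6667
  mean(X_2) = (2 + 6 + 2 + 7 + 5 + 7) / 6 = 29/6 = 4.8333
  mean(X_3) = (6 + 3 + 8 + 2 + 4 + 5) / 6 = 28/6 = 4.6667

Step 2 — sample variances and covariances s[i,j] = (1/(n-1)) · Σ_k (x_{k,i} - mean_i) · (x_{k,j} - mean_j), with n-1 = 5:
  s[X_1,X_1] = ((2.3333)·(2.3333) + (2.3333)·(2.3333) + (-2.6667)·(-2.6667) + (-2.6667)·(-2.6667) + (-0.6667)·(-0.6667) + (1.3333)·(1.3333)) / 5 = 27.3333/5 = 5.4667
  s[X_1,X_2] = ((2.3333)·(-2.8333) + (2.3333)·(1.1667) + (-2.6667)·(-2.8333) + (-2.6667)·(2.1667) + (-0.6667)·(0.1667) + (1.3333)·(2.1667)) / 5 = 0.6667/5 = 0.1333
  s[X_1,X_3] = ((2.3333)·(1.3333) + (2.3333)·(-1.6667) + (-2.6667)·(3.3333) + (-2.6667)·(-2.6667) + (-0.6667)·(-0.6667) + (1.3333)·(0.3333)) / 5 = -1.6667/5 = -0.3333
  s[X_2,X_2] = ((-2.8333)·(-2.8333) + (1.1667)·(1.1667) + (-2.8333)·(-2.8333) + (2.1667)·(2.1667) + (0.1667)·(0.1667) + (2.1667)·(2.1667)) / 5 = 26.8333/5 = 5.3667
  s[X_2,X_3] = ((-2.8333)·(1.3333) + (1.1667)·(-1.6667) + (-2.8333)·(3.3333) + (2.1667)·(-2.6667) + (0.1667)·(-0.6667) + (2.1667)·(0.3333)) / 5 = -20.3333/5 = -4.0667
  s[X_3,X_3] = ((1.3333)·(1.3333) + (-1.6667)·(-1.6667) + (3.3333)·(3.3333) + (-2.6667)·(-2.6667) + (-0.6667)·(-0.6667) + (0.3333)·(0.3333)) / 5 = 23.3333/5 = 4.6667
  Sample standard deviations s_i = √(s[i,i]):
  s(X_1) = √(5.4667) = 2.3381
  s(X_2) = √(5.3667) = 2.3166
  s(X_3) = √(4.6667) = 2.1602

Step 3 — r_{ij} = s_{ij} / (s_i · s_j):
  r[X_1,X_1] = 1 (diagonal).
  r[X_1,X_2] = 0.1333 / (2.3381 · 2.3166) = 0.1333 / 5.4164 = 0.0246
  r[X_1,X_3] = -0.3333 / (2.3381 · 2.1602) = -0.3333 / 5.0509 = -0.066
  r[X_2,X_2] = 1 (diagonal).
  r[X_2,X_3] = -4.0667 / (2.3166 · 2.1602) = -4.0667 / 5.0044 = -0.8126
  r[X_3,X_3] = 1 (diagonal).

R is symmetric with unit diagonal. Assembling:

R = [[1, 0.0246, -0.066],
 [0.0246, 1, -0.8126],
 [-0.066, -0.8126, 1]]


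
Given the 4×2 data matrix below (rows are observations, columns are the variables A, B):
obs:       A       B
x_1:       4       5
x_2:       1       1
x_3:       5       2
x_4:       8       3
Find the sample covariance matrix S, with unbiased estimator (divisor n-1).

Step 1 — column means:
  mean(A) = (4 + 1 + 5 + 8) / 4 = 18/4 = 4.5
  mean(B) = (5 + 1 + 2 + 3) / 4 = 11/4 = 2.75

Step 2 — sample covariance S[i,j] = (1/(n-1)) · Σ_k (x_{k,i} - mean_i) · (x_{k,j} - mean_j), with n-1 = 3.
  S[A,A] = ((-0.5)·(-0.5) + (-3.5)·(-3.5) + (0.5)·(0.5) + (3.5)·(3.5)) / 3 = 25/3 = 8.3333
  S[A,B] = ((-0.5)·(2.25) + (-3.5)·(-1.75) + (0.5)·(-0.75) + (3.5)·(0.25)) / 3 = 5.5/3 = 1.8333
  S[B,B] = ((2.25)·(2.25) + (-1.75)·(-1.75) + (-0.75)·(-0.75) + (0.25)·(0.25)) / 3 = 8.75/3 = 2.9167

S is symmetric (S[j,i] = S[i,j]). Assembling:

S = [[8.3333, 1.8333],
 [1.8333, 2.9167]]


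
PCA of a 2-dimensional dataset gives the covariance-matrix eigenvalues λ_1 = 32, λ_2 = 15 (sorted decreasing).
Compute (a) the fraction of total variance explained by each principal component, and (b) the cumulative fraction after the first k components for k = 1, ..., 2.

Step 1 — total variance = trace(Sigma) = Σ λ_i = 32 + 15 = 47.

Step 2 — fraction explained by component i = λ_i / Σ λ:
  PC1: 32/47 = 0.6809
  PC2: 15/47 = 0.3191

Step 3 — cumulative fraction after k components = (λ_1 + ... + λ_k) / Σ λ:
  k = 1: 32/47 = 0.6809
  k = 2: (32 + 15)/47 = 47/47 = 1

Summary (fraction, with percent):

explained: PC1 0.6809 (68.09%), PC2 0.3191 (31.91%);  cumulative: 0.6809, 1


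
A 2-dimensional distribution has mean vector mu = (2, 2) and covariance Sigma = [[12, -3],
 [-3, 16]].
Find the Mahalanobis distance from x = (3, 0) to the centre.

Step 1 — centre the observation: (x - mu) = (1, -2).

Step 2 — invert Sigma. det(Sigma) = 12·16 - (-3)² = 183.
  Sigma^{-1} = (1/det) · [[d, -b], [-b, a]] = [[0.0874, 0.0164],
 [0.0164, 0.0656]].

Step 3 — form the quadratic (x - mu)^T · Sigma^{-1} · (x - mu):
  Sigma^{-1} · (x - mu) = (0.0546, -0.1148).
  (x - mu)^T · [Sigma^{-1} · (x - mu)] = (1)·(0.0546) + (-2)·(-0.1148) = 0.2842.

Step 4 — take square root: d = √(0.2842) ≈ 0.5331.

d(x, mu) = √(0.2842) ≈ 0.5331


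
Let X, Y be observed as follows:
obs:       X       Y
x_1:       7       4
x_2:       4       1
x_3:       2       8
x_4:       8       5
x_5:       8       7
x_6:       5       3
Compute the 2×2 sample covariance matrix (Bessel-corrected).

Step 1 — column means:
  mean(X) = (7 + 4 + 2 + 8 + 8 + 5) / 6 = 34/6 = 5.6667
  mean(Y) = (4 + 1 + 8 + 5 + 7 + 3) / 6 = 28/6 = 4.6667

Step 2 — sample covariance S[i,j] = (1/(n-1)) · Σ_k (x_{k,i} - mean_i) · (x_{k,j} - mean_j), with n-1 = 5.
  S[X,X] = ((1.3333)·(1.3333) + (-1.6667)·(-1.6667) + (-3.6667)·(-3.6667) + (2.3333)·(2.3333) + (2.3333)·(2.3333) + (-0.6667)·(-0.6667)) / 5 = 29.3333/5 = 5.8667
  S[X,Y] = ((1.3333)·(-0.6667) + (-1.6667)·(-3.6667) + (-3.6667)·(3.3333) + (2.3333)·(0.3333) + (2.3333)·(2.3333) + (-0.6667)·(-1.6667)) / 5 = 0.3333/5 = 0.0667
  S[Y,Y] = ((-0.6667)·(-0.6667) + (-3.6667)·(-3.6667) + (3.3333)·(3.3333) + (0.3333)·(0.3333) + (2.3333)·(2.3333) + (-1.6667)·(-1.6667)) / 5 = 33.3333/5 = 6.6667

S is symmetric (S[j,i] = S[i,j]). Assembling:

S = [[5.8667, 0.0667],
 [0.0667, 6.6667]]


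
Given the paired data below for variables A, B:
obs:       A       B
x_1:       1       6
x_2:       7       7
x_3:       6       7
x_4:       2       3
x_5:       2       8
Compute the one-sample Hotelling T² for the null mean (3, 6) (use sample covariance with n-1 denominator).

Step 1 — sample mean vector:
  mean(A) = (1 + 7 + 6 + 2 + 2) / 5 = 18/5 = 3.6
  mean(B) = (6 + 7 + 7 + 3 + 8) / 5 = 31/5 = 6.2
  x̄ = (3.6, 6.2),  deviation x̄ - mu_0 = (3.6, 6.2) - (3, 6) = (0.6, 0.2).

Step 2 — sample covariance matrix, S[i,j] = (1/(n-1)) · Σ_k (x_{k,i} - mean_i) · (x_{k,j} - mean_j), divisor n-1 = 4:
  S[A,A] = ((-2.6)·(-2.6) + (3.4)·(3.4) + (2.4)·(2.4) + (-1.6)·(-1.6) + (-1.6)·(-1.6)) / 4 = 29.2/4 = 7.3
  S[A,B] = ((-2.6)·(-0.2) + (3.4)·(0.8) + (2.4)·(0.8) + (-1.6)·(-3.2) + (-1.6)·(1.8)) / 4 = 7.4/4 = 1.85
  S[B,B] = ((-0.2)·(-0.2) + (0.8)·(0.8) + (0.8)·(0.8) + (-3.2)·(-3.2) + (1.8)·(1.8)) / 4 = 14.8/4 = 3.7
  S = [[7.3, 1.85],
 [1.85, 3.7]].

Step 3 — invert S. det(S) = 7.3·3.7 - (1.85)² = 23.5875.
  S^{-1} = (1/det) · [[d, -b], [-b, a]] = [[0.1569, -0.0784],
 [-0.0784, 0.3095]].

Step 4 — quadratic form (x̄ - mu_0)^T · S^{-1} · (x̄ - mu_0):
  S^{-1} · (x̄ - mu_0) = (0.0784, 0.0148),
  (x̄ - mu_0)^T · [...] = (0.6)·(0.0784) + (0.2)·(0.0148) = 0.05.

Step 5 — scale by n: T² = 5 · 0.05 = 0.2501.

T² ≈ 0.2501


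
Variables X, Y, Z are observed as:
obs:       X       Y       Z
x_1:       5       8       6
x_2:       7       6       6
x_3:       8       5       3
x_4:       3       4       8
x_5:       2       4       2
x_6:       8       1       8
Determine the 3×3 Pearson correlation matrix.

Step 1 — column means:
  mean(X) = (5 + 7 + 8 + 3 + 2 + 8) / 6 = 33/6 = 5.5
  mean(Y) = (8 + 6 + 5 + 4 + 4 + 1) / 6 = 28/6 = 4.6667
  mean(Z) = (6 + 6 + 3 + 8 + 2 + 8) / 6 = 33/6 = 5.5

Step 2 — sample variances and covariances s[i,j] = (1/(n-1)) · Σ_k (x_{k,i} - mean_i) · (x_{k,j} - mean_j), with n-1 = 5:
  s[X,X] = ((-0.5)·(-0.5) + (1.5)·(1.5) + (2.5)·(2.5) + (-2.5)·(-2.5) + (-3.5)·(-3.5) + (2.5)·(2.5)) / 5 = 33.5/5 = 6.7
  s[X,Y] = ((-0.5)·(3.3333) + (1.5)·(1.3333) + (2.5)·(0.3333) + (-2.5)·(-0.6667) + (-3.5)·(-0.6667) + (2.5)·(-3.6667)) / 5 = -4/5 = -0.8
  s[X,Z] = ((-0.5)·(0.5) + (1.5)·(0.5) + (2.5)·(-2.5) + (-2.5)·(2.5) + (-3.5)·(-3.5) + (2.5)·(2.5)) / 5 = 6.5/5 = 1.3
  s[Y,Y] = ((3.3333)·(3.3333) + (1.3333)·(1.3333) + (0.3333)·(0.3333) + (-0.6667)·(-0.6667) + (-0.6667)·(-0.6667) + (-3.6667)·(-3.6667)) / 5 = 27.3333/5 = 5.4667
  s[Y,Z] = ((3.3333)·(0.5) + (1.3333)·(0.5) + (0.3333)·(-2.5) + (-0.6667)·(2.5) + (-0.6667)·(-3.5) + (-3.6667)·(2.5)) / 5 = -7/5 = -1.4
  s[Z,Z] = ((0.5)·(0.5) + (0.5)·(0.5) + (-2.5)·(-2.5) + (2.5)·(2.5) + (-3.5)·(-3.5) + (2.5)·(2.5)) / 5 = 31.5/5 = 6.3
  Sample standard deviations s_i = √(s[i,i]):
  s(X) = √(6.7) = 2.5884
  s(Y) = √(5.4667) = 2.3381
  s(Z) = √(6.3) = 2.51

Step 3 — r_{ij} = s_{ij} / (s_i · s_j):
  r[X,X] = 1 (diagonal).
  r[X,Y] = -0.8 / (2.5884 · 2.3381) = -0.8 / 6.052 = -0.1322
  r[X,Z] = 1.3 / (2.5884 · 2.51) = 1.3 / 6.4969 = 0.2001
  r[Y,Y] = 1 (diagonal).
  r[Y,Z] = -1.4 / (2.3381 · 2.51) = -1.4 / 5.8686 = -0.2386
  r[Z,Z] = 1 (diagonal).

R is symmetric with unit diagonal. Assembling:

R = [[1, -0.1322, 0.2001],
 [-0.1322, 1, -0.2386],
 [0.2001, -0.2386, 1]]


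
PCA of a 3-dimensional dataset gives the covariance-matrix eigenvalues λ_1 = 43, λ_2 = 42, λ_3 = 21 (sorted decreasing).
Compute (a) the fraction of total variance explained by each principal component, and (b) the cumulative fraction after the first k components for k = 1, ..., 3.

Step 1 — total variance = trace(Sigma) = Σ λ_i = 43 + 42 + 21 = 106.

Step 2 — fraction explained by component i = λ_i / Σ λ:
  PC1: 43/106 = 0.4057
  PC2: 42/106 = 0.3962
  PC3: 21/106 = 0.1981

Step 3 — cumulative fraction after k components = (λ_1 + ... + λ_k) / Σ λ:
  k = 1: 43/106 = 0.4057
  k = 2: (43 + 42)/106 = 85/106 = 0.8019
  k = 3: (43 + 42 + 21)/106 = 106/106 = 1

Summary (fraction, with percent):

explained: PC1 0.4057 (40.57%), PC2 0.3962 (39.62%), PC3 0.1981 (19.81%);  cumulative: 0.4057, 0.8019, 1


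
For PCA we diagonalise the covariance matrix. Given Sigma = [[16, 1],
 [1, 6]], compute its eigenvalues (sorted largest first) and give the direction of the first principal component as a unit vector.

Step 1 — characteristic polynomial of 2×2 Sigma:
  det(Sigma - λI) = λ² - trace · λ + det = 0.
  trace = 16 + 6 = 22, det = 16·6 - (1)² = 95.
Step 2 — discriminant:
  Δ = trace² - 4·det = 484 - 380 = 104.
Step 3 — eigenvalues:
  λ = (trace ± √Δ)/2 = (22 ± 10.198)/2,
  λ_1 = 16.099,  λ_2 = 5.901.

Step 4 — unit eigenvector for λ_1: solve (Sigma - λ_1 I)v = 0. First row:
  (16 - 16.099)·v_x + (1)·v_y = 0, i.e. (-0.099)·v_x + (1)·v_y = 0,
  so v ∝ (b, λ_1 - a) = (1, 0.099) = u.
  ||u|| = √((1)² + (0.099)²) = √(1.0098) ≈ 1.0049,
  v_1 = u/||u|| ≈ (0.9951, 0.0985) (||v_1|| = 1).

λ_1 = 16.099,  λ_2 = 5.901;  v_1 ≈ (0.9951, 0.0985)


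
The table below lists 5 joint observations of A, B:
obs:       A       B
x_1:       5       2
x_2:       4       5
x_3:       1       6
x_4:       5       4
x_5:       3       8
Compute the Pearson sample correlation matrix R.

Step 1 — column means:
  mean(A) = (5 + 4 + 1 + 5 + 3) / 5 = 18/5 = 3.6
  mean(B) = (2 + 5 + 6 + 4 + 8) / 5 = 25/5 = 5

Step 2 — sample variances and covariances s[i,j] = (1/(n-1)) · Σ_k (x_{k,i} - mean_i) · (x_{k,j} - mean_j), with n-1 = 4:
  s[A,A] = ((1.4)·(1.4) + (0.4)·(0.4) + (-2.6)·(-2.6) + (1.4)·(1.4) + (-0.6)·(-0.6)) / 4 = 11.2/4 = 2.8
  s[A,B] = ((1.4)·(-3) + (0.4)·(0) + (-2.6)·(1) + (1.4)·(-1) + (-0.6)·(3)) / 4 = -10/4 = -2.5
  s[B,B] = ((-3)·(-3) + (0)·(0) + (1)·(1) + (-1)·(-1) + (3)·(3)) / 4 = 20/4 = 5
  Sample standard deviations s_i = √(s[i,i]):
  s(A) = √(2.8) = 1.6733
  s(B) = √(5) = 2.2361

Step 3 — r_{ij} = s_{ij} / (s_i · s_j):
  r[A,A] = 1 (diagonal).
  r[A,B] = -2.5 / (1.6733 · 2.2361) = -2.5 / 3.7417 = -0.6682
  r[B,B] = 1 (diagonal).

R is symmetric with unit diagonal. Assembling:

R = [[1, -0.6682],
 [-0.6682, 1]]


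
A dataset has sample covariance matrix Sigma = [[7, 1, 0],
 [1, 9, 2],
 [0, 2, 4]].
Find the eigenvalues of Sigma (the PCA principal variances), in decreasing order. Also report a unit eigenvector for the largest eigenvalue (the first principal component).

Step 1 — characteristic polynomial p(λ) = det(λI - Sigma) = λ³ - tr·λ² + c_1·λ - det, where tr = trace, c_1 = sum of the principal 2×2 minors, det = det(Sigma):
  tr = 7 + 9 + 4 = 20,
  c_1 = (7·9 - (1)²) + (7·4 - (0)²) + (9·4 - (2)²) = 62 + 28 + 32 = 122,
  det = 7·(9·4 - (2)²) - (1)·((1)·4 - (2)·(0)) + (0)·((1)·(2) - 9·(0)) = 7·(32) - (1)·(4) + (0)·(2) = 220.
  So p(λ) = λ³ - 20λ² + 122λ - 220.
Step 2 — look for an integer root (rational root theorem: any rational root is an integer divisor of 220). Testing λ = 10:
  p(10) = 1000 - 2000 + 1220 - 220 = 0  ✓
  Dividing out (λ - 10): p(λ) = (λ - 10)(λ² - 10λ + 22).
Step 3 — remaining eigenvalues from the quadratic λ² - 10λ + 22 = 0:
  Δ = 10² - 4·22 = 100 - 88 = 12,  λ = (10 ± √12)/2 = (10 ± 3.4641)/2 ≈ 6.7321 or 3.2679.
  Sorted: λ_1 = 10,  λ_2 = 6.7321,  λ_3 = 3.2679  (check: sum = 20 = tr ✓).

Step 4 — unit eigenvector for λ_1 = 10: v spans the null space of (Sigma - λ_1 I), whose rows are
  r_1 = (-3, 1, 0),  r_2 = (1, -1, 2),  r_3 = (0, 2, -6).
  v is orthogonal to every row, so take v ∝ r_1 × r_2 = ((1)·(2) - (0)·(-1), (0)·(1) - (-3)·(2), (-3)·(-1) - (1)·(1)) = (2, 6, 2).
  Rescale (divide by 2): u = (1, 3, 1).
  ||u|| = √((1)² + (3)² + (1)²) = √(11) ≈ 3.3166,  v_1 = u/||u|| ≈ (0.3015, 0.9045, 0.3015) (||v_1|| = 1).

λ_1 = 10,  λ_2 = 6.7321,  λ_3 = 3.2679;  v_1 ≈ (0.3015, 0.9045, 0.3015)


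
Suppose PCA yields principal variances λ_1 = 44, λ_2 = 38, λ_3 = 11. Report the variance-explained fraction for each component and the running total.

Step 1 — total variance = trace(Sigma) = Σ λ_i = 44 + 38 + 11 = 93.

Step 2 — fraction explained by component i = λ_i / Σ λ:
  PC1: 44/93 = 0.4731
  PC2: 38/93 = 0.4086
  PC3: 11/93 = 0.1183

Step 3 — cumulative fraction after k components = (λ_1 + ... + λ_k) / Σ λ:
  k = 1: 44/93 = 0.4731
  k = 2: (44 + 38)/93 = 82/93 = 0.8817
  k = 3: (44 + 38 + 11)/93 = 93/93 = 1

Summary (fraction, with percent):

explained: PC1 0.4731 (47.31%), PC2 0.4086 (40.86%), PC3 0.1183 (11.83%);  cumulative: 0.4731, 0.8817, 1


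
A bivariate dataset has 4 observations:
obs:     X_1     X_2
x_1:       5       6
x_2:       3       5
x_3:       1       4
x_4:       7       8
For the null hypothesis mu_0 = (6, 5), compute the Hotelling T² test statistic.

Step 1 — sample mean vector:
  mean(X_1) = (5 + 3 + 1 + 7) / 4 = 16/4 = 4
  mean(X_2) = (6 + 5 + 4 + 8) / 4 = 23/4 = 5.75
  x̄ = (4, 5.75),  deviation x̄ - mu_0 = (4, 5.75) - (6, 5) = (-2, 0.75).

Step 2 — sample covariance matrix, S[i,j] = (1/(n-1)) · Σ_k (x_{k,i} - mean_i) · (x_{k,j} - mean_j), divisor n-1 = 3:
  S[X_1,X_1] = ((1)·(1) + (-1)·(-1) + (-3)·(-3) + (3)·(3)) / 3 = 20/3 = 6.6667
  S[X_1,X_2] = ((1)·(0.25) + (-1)·(-0.75) + (-3)·(-1.75) + (3)·(2.25)) / 3 = 13/3 = 4.3333
  S[X_2,X_2] = ((0.25)·(0.25) + (-0.75)·(-0.75) + (-1.75)·(-1.75) + (2.25)·(2.25)) / 3 = 8.75/3 = 2.9167
  S = [[6.6667, 4.3333],
 [4.3333, 2.9167]].

Step 3 — invert S. det(S) = 6.6667·2.9167 - (4.3333)² = 0.6667.
  S^{-1} = (1/det) · [[d, -b], [-b, a]] = [[4.375, -6.5],
 [-6.5, 10]].

Step 4 — quadratic form (x̄ - mu_0)^T · S^{-1} · (x̄ - mu_0):
  S^{-1} · (x̄ - mu_0) = (-13.625, 20.5),
  (x̄ - mu_0)^T · [...] = (-2)·(-13.625) + (0.75)·(20.5) = 42.625.

Step 5 — scale by n: T² = 4 · 42.625 = 170.5.

T² ≈ 170.5


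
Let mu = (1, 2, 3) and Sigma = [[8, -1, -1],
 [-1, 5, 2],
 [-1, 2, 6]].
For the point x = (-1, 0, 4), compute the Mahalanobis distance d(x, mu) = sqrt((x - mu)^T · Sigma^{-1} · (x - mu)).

Step 1 — centre the observation: (x - mu) = (-2, -2, 1).

Step 2 — invert Sigma (cofactor / det for 3×3, or solve directly):
  Sigma^{-1} = [[0.1294, 0.0199, 0.0149],
 [0.0199, 0.2338, -0.0746],
 [0.0149, -0.0746, 0.194]].

Step 3 — form the quadratic (x - mu)^T · Sigma^{-1} · (x - mu):
  Sigma^{-1} · (x - mu) = (-0.2836, -0.5821, 0.3134).
  (x - mu)^T · [Sigma^{-1} · (x - mu)] = (-2)·(-0.2836) + (-2)·(-0.5821) + (1)·(0.3134) = 2.0448.

Step 4 — take square root: d = √(2.0448) ≈ 1.43.

d(x, mu) = √(2.0448) ≈ 1.43


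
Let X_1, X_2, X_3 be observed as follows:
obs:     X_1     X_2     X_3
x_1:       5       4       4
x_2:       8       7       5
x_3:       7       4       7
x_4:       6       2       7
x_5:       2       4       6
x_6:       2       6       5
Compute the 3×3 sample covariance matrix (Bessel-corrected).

Step 1 — column means:
  mean(X_1) = (5 + 8 + 7 + 6 + 2 + 2) / 6 = 30/6 = 5
  mean(X_2) = (4 + 7 + 4 + 2 + 4 + 6) / 6 = 27/6 = 4.5
  mean(X_3) = (4 + 5 + 7 + 7 + 6 + 5) / 6 = 34/6 = 5.6667

Step 2 — sample covariance S[i,j] = (1/(n-1)) · Σ_k (x_{k,i} - mean_i) · (x_{k,j} - mean_j), with n-1 = 5.
  S[X_1,X_1] = ((0)·(0) + (3)·(3) + (2)·(2) + (1)·(1) + (-3)·(-3) + (-3)·(-3)) / 5 = 32/5 = 6.4
  S[X_1,X_2] = ((0)·(-0.5) + (3)·(2.5) + (2)·(-0.5) + (1)·(-2.5) + (-3)·(-0.5) + (-3)·(1.5)) / 5 = 1/5 = 0.2
  S[X_1,X_3] = ((0)·(-1.6667) + (3)·(-0.6667) + (2)·(1.3333) + (1)·(1.3333) + (-3)·(0.3333) + (-3)·(-0.6667)) / 5 = 3/5 = 0.6
  S[X_2,X_2] = ((-0.5)·(-0.5) + (2.5)·(2.5) + (-0.5)·(-0.5) + (-2.5)·(-2.5) + (-0.5)·(-0.5) + (1.5)·(1.5)) / 5 = 15.5/5 = 3.1
  S[X_2,X_3] = ((-0.5)·(-1.6667) + (2.5)·(-0.6667) + (-0.5)·(1.3333) + (-2.5)·(1.3333) + (-0.5)·(0.3333) + (1.5)·(-0.6667)) / 5 = -6/5 = -1.2
  S[X_3,X_3] = ((-1.6667)·(-1.6667) + (-0.6667)·(-0.6667) + (1.3333)·(1.3333) + (1.3333)·(1.3333) + (0.3333)·(0.3333) + (-0.6667)·(-0.6667)) / 5 = 7.3333/5 = 1.4667

S is symmetric (S[j,i] = S[i,j]). Assembling:

S = [[6.4, 0.2, 0.6],
 [0.2, 3.1, -1.2],
 [0.6, -1.2, 1.4667]]


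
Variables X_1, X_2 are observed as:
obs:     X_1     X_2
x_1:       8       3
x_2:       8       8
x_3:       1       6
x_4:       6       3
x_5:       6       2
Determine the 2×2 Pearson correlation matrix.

Step 1 — column means:
  mean(X_1) = (8 + 8 + 1 + 6 + 6) / 5 = 29/5 = 5.8
  mean(X_2) = (3 + 8 + 6 + 3 + 2) / 5 = 22/5 = 4.4

Step 2 — sample variances and covariances s[i,j] = (1/(n-1)) · Σ_k (x_{k,i} - mean_i) · (x_{k,j} - mean_j), with n-1 = 4:
  s[X_1,X_1] = ((2.2)·(2.2) + (2.2)·(2.2) + (-4.8)·(-4.8) + (0.2)·(0.2) + (0.2)·(0.2)) / 4 = 32.8/4 = 8.2
  s[X_1,X_2] = ((2.2)·(-1.4) + (2.2)·(3.6) + (-4.8)·(1.6) + (0.2)·(-1.4) + (0.2)·(-2.4)) / 4 = -3.6/4 = -0.9
  s[X_2,X_2] = ((-1.4)·(-1.4) + (3.6)·(3.6) + (1.6)·(1.6) + (-1.4)·(-1.4) + (-2.4)·(-2.4)) / 4 = 25.2/4 = 6.3
  Sample standard deviations s_i = √(s[i,i]):
  s(X_1) = √(8.2) = 2.8636
  s(X_2) = √(6.3) = 2.51

Step 3 — r_{ij} = s_{ij} / (s_i · s_j):
  r[X_1,X_1] = 1 (diagonal).
  r[X_1,X_2] = -0.9 / (2.8636 · 2.51) = -0.9 / 7.1875 = -0.1252
  r[X_2,X_2] = 1 (diagonal).

R is symmetric with unit diagonal. Assembling:

R = [[1, -0.1252],
 [-0.1252, 1]]


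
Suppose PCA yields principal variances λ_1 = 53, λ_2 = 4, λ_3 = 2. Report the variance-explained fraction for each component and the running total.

Step 1 — total variance = trace(Sigma) = Σ λ_i = 53 + 4 + 2 = 59.

Step 2 — fraction explained by component i = λ_i / Σ λ:
  PC1: 53/59 = 0.8983
  PC2: 4/59 = 0.0678
  PC3: 2/59 = 0.0339

Step 3 — cumulative fraction after k components = (λ_1 + ... + λ_k) / Σ λ:
  k = 1: 53/59 = 0.8983
  k = 2: (53 + 4)/59 = 57/59 = 0.9661
  k = 3: (53 + 4 + 2)/59 = 59/59 = 1

Summary (fraction, with percent):

explained: PC1 0.8983 (89.83%), PC2 0.0678 (6.78%), PC3 0.0339 (3.39%);  cumulative: 0.8983, 0.9661, 1


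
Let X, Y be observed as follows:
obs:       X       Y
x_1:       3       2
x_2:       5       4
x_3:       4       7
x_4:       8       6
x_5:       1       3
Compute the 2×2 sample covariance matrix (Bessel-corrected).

Step 1 — column means:
  mean(X) = (3 + 5 + 4 + 8 + 1) / 5 = 21/5 = 4.2
  mean(Y) = (2 + 4 + 7 + 6 + 3) / 5 = 22/5 = 4.4

Step 2 — sample covariance S[i,j] = (1/(n-1)) · Σ_k (x_{k,i} - mean_i) · (x_{k,j} - mean_j), with n-1 = 4.
  S[X,X] = ((-1.2)·(-1.2) + (0.8)·(0.8) + (-0.2)·(-0.2) + (3.8)·(3.8) + (-3.2)·(-3.2)) / 4 = 26.8/4 = 6.7
  S[X,Y] = ((-1.2)·(-2.4) + (0.8)·(-0.4) + (-0.2)·(2.6) + (3.8)·(1.6) + (-3.2)·(-1.4)) / 4 = 12.6/4 = 3.15
  S[Y,Y] = ((-2.4)·(-2.4) + (-0.4)·(-0.4) + (2.6)·(2.6) + (1.6)·(1.6) + (-1.4)·(-1.4)) / 4 = 17.2/4 = 4.3

S is symmetric (S[j,i] = S[i,j]). Assembling:

S = [[6.7, 3.15],
 [3.15, 4.3]]


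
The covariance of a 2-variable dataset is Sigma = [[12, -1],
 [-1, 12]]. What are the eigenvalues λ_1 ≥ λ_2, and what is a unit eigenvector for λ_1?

Step 1 — characteristic polynomial of 2×2 Sigma:
  det(Sigma - λI) = λ² - trace · λ + det = 0.
  trace = 12 + 12 = 24, det = 12·12 - (-1)² = 143.
Step 2 — discriminant:
  Δ = trace² - 4·det = 576 - 572 = 4.
Step 3 — eigenvalues:
  λ = (trace ± √Δ)/2 = (24 ± 2)/2,
  λ_1 = 13,  λ_2 = 11.

Step 4 — unit eigenvector for λ_1: solve (Sigma - λ_1 I)v = 0. First row:
  (12 - 13)·v_x + (-1)·v_y = 0, i.e. (-1)·v_x + (-1)·v_y = 0,
  so v ∝ (b, λ_1 - a) = (-1, 1); multiply by -1 so the first entry is positive: u = (1, -1).
  ||u|| = √((1)² + (-1)²) = √(2) ≈ 1.4142,
  v_1 = u/||u|| ≈ (0.7071, -0.7071) (||v_1|| = 1).

λ_1 = 13,  λ_2 = 11;  v_1 ≈ (0.7071, -0.7071)


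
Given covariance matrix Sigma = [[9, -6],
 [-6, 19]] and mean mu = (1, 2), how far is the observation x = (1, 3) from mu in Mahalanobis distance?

Step 1 — centre the observation: (x - mu) = (0, 1).

Step 2 — invert Sigma. det(Sigma) = 9·19 - (-6)² = 135.
  Sigma^{-1} = (1/det) · [[d, -b], [-b, a]] = [[0.1407, 0.0444],
 [0.0444, 0.0667]].

Step 3 — form the quadratic (x - mu)^T · Sigma^{-1} · (x - mu):
  Sigma^{-1} · (x - mu) = (0.0444, 0.0667).
  (x - mu)^T · [Sigma^{-1} · (x - mu)] = (0)·(0.0444) + (1)·(0.0667) = 0.0667.

Step 4 — take square root: d = √(0.0667) ≈ 0.2582.

d(x, mu) = √(0.0667) ≈ 0.2582


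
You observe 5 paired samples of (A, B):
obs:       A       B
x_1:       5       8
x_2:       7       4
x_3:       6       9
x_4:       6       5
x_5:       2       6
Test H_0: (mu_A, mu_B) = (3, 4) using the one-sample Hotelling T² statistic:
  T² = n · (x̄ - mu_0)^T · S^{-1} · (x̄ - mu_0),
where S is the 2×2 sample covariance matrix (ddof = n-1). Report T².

Step 1 — sample mean vector:
  mean(A) = (5 + 7 + 6 + 6 + 2) / 5 = 26/5 = 5.2
  mean(B) = (8 + 4 + 9 + 5 + 6) / 5 = 32/5 = 6.4
  x̄ = (5.2, 6.4),  deviation x̄ - mu_0 = (5.2, 6.4) - (3, 4) = (2.2, 2.4).

Step 2 — sample covariance matrix, S[i,j] = (1/(n-1)) · Σ_k (x_{k,i} - mean_i) · (x_{k,j} - mean_j), divisor n-1 = 4:
  S[A,A] = ((-0.2)·(-0.2) + (1.8)·(1.8) + (0.8)·(0.8) + (0.8)·(0.8) + (-3.2)·(-3.2)) / 4 = 14.8/4 = 3.7
  S[A,B] = ((-0.2)·(1.6) + (1.8)·(-2.4) + (0.8)·(2.6) + (0.8)·(-1.4) + (-3.2)·(-0.4)) / 4 = -2.4/4 = -0.6
  S[B,B] = ((1.6)·(1.6) + (-2.4)·(-2.4) + (2.6)·(2.6) + (-1.4)·(-1.4) + (-0.4)·(-0.4)) / 4 = 17.2/4 = 4.3
  S = [[3.7, -0.6],
 [-0.6, 4.3]].

Step 3 — invert S. det(S) = 3.7·4.3 - (-0.6)² = 15.55.
  S^{-1} = (1/det) · [[d, -b], [-b, a]] = [[0.2765, 0.0386],
 [0.0386, 0.2379]].

Step 4 — quadratic form (x̄ - mu_0)^T · S^{-1} · (x̄ - mu_0):
  S^{-1} · (x̄ - mu_0) = (0.701, 0.6559),
  (x̄ - mu_0)^T · [...] = (2.2)·(0.701) + (2.4)·(0.6559) = 3.1164.

Step 5 — scale by n: T² = 5 · 3.1164 = 15.582.

T² ≈ 15.582


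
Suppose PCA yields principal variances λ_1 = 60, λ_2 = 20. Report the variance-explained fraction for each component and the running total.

Step 1 — total variance = trace(Sigma) = Σ λ_i = 60 + 20 = 80.

Step 2 — fraction explained by component i = λ_i / Σ λ:
  PC1: 60/80 = 0.75
  PC2: 20/80 = 0.25

Step 3 — cumulative fraction after k components = (λ_1 + ... + λ_k) / Σ λ:
  k = 1: 60/80 = 0.75
  k = 2: (60 + 20)/80 = 80/80 = 1

Summary (fraction, with percent):

explained: PC1 0.75 (75%), PC2 0.25 (25%);  cumulative: 0.75, 1


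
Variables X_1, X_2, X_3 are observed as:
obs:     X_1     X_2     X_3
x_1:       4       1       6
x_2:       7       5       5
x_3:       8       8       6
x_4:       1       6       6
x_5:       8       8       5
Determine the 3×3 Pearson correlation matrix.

Step 1 — column means:
  mean(X_1) = (4 + 7 + 8 + 1 + 8) / 5 = 28/5 = 5.6
  mean(X_2) = (1 + 5 + 8 + 6 + 8) / 5 = 28/5 = 5.6
  mean(X_3) = (6 + 5 + 6 + 6 + 5) / 5 = 28/5 = 5.6

Step 2 — sample variances and covariances s[i,j] = (1/(n-1)) · Σ_k (x_{k,i} - mean_i) · (x_{k,j} - mean_j), with n-1 = 4:
  s[X_1,X_1] = ((-1.6)·(-1.6) + (1.4)·(1.4) + (2.4)·(2.4) + (-4.6)·(-4.6) + (2.4)·(2.4)) / 4 = 37.2/4 = 9.3
  s[X_1,X_2] = ((-1.6)·(-4.6) + (1.4)·(-0.6) + (2.4)·(2.4) + (-4.6)·(0.4) + (2.4)·(2.4)) / 4 = 16.2/4 = 4.05
  s[X_1,X_3] = ((-1.6)·(0.4) + (1.4)·(-0.6) + (2.4)·(0.4) + (-4.6)·(0.4) + (2.4)·(-0.6)) / 4 = -3.8/4 = -0.95
  s[X_2,X_2] = ((-4.6)·(-4.6) + (-0.6)·(-0.6) + (2.4)·(2.4) + (0.4)·(0.4) + (2.4)·(2.4)) / 4 = 33.2/4 = 8.3
  s[X_2,X_3] = ((-4.6)·(0.4) + (-0.6)·(-0.6) + (2.4)·(0.4) + (0.4)·(0.4) + (2.4)·(-0.6)) / 4 = -1.8/4 = -0.45
  s[X_3,X_3] = ((0.4)·(0.4) + (-0.6)·(-0.6) + (0.4)·(0.4) + (0.4)·(0.4) + (-0.6)·(-0.6)) / 4 = 1.2/4 = 0.3
  Sample standard deviations s_i = √(s[i,i]):
  s(X_1) = √(9.3) = 3.0496
  s(X_2) = √(8.3) = 2.881
  s(X_3) = √(0.3) = 0.5477

Step 3 — r_{ij} = s_{ij} / (s_i · s_j):
  r[X_1,X_1] = 1 (diagonal).
  r[X_1,X_2] = 4.05 / (3.0496 · 2.881) = 4.05 / 8.7858 = 0.461
  r[X_1,X_3] = -0.95 / (3.0496 · 0.5477) = -0.95 / 1.6703 = -0.5688
  r[X_2,X_2] = 1 (diagonal).
  r[X_2,X_3] = -0.45 / (2.881 · 0.5477) = -0.45 / 1.578 = -0.2852
  r[X_3,X_3] = 1 (diagonal).

R is symmetric with unit diagonal. Assembling:

R = [[1, 0.461, -0.5688],
 [0.461, 1, -0.2852],
 [-0.5688, -0.2852, 1]]


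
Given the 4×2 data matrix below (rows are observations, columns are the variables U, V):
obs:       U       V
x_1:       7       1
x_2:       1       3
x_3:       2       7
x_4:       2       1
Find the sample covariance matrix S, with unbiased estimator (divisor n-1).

Step 1 — column means:
  mean(U) = (7 + 1 + 2 + 2) / 4 = 12/4 = 3
  mean(V) = (1 + 3 + 7 + 1) / 4 = 12/4 = 3

Step 2 — sample covariance S[i,j] = (1/(n-1)) · Σ_k (x_{k,i} - mean_i) · (x_{k,j} - mean_j), with n-1 = 3.
  S[U,U] = ((4)·(4) + (-2)·(-2) + (-1)·(-1) + (-1)·(-1)) / 3 = 22/3 = 7.3333
  S[U,V] = ((4)·(-2) + (-2)·(0) + (-1)·(4) + (-1)·(-2)) / 3 = -10/3 = -3.3333
  S[V,V] = ((-2)·(-2) + (0)·(0) + (4)·(4) + (-2)·(-2)) / 3 = 24/3 = 8

S is symmetric (S[j,i] = S[i,j]). Assembling:

S = [[7.3333, -3.3333],
 [-3.3333, 8]]


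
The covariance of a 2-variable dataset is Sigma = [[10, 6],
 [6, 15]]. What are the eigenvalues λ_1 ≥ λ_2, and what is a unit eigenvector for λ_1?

Step 1 — characteristic polynomial of 2×2 Sigma:
  det(Sigma - λI) = λ² - trace · λ + det = 0.
  trace = 10 + 15 = 25, det = 10·15 - (6)² = 114.
Step 2 — discriminant:
  Δ = trace² - 4·det = 625 - 456 = 169.
Step 3 — eigenvalues:
  λ = (trace ± √Δ)/2 = (25 ± 13)/2,
  λ_1 = 19,  λ_2 = 6.

Step 4 — unit eigenvector for λ_1: solve (Sigma - λ_1 I)v = 0. First row:
  (10 - 19)·v_x + (6)·v_y = 0, i.e. (-9)·v_x + (6)·v_y = 0,
  so v ∝ (b, λ_1 - a) = (6, 9) = u.
  ||u|| = √((6)² + (9)²) = √(117) ≈ 10.8167,
  v_1 = u/||u|| ≈ (0.5547, 0.8321) (||v_1|| = 1).

λ_1 = 19,  λ_2 = 6;  v_1 ≈ (0.5547, 0.8321)


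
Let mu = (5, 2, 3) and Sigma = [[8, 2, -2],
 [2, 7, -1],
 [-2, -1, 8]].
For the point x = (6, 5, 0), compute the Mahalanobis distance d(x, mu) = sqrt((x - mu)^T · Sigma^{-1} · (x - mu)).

Step 1 — centre the observation: (x - mu) = (1, 3, -3).

Step 2 — invert Sigma (cofactor / det for 3×3, or solve directly):
  Sigma^{-1} = [[0.1418, -0.0361, 0.0309],
 [-0.0361, 0.1546, 0.0103],
 [0.0309, 0.0103, 0.134]].

Step 3 — form the quadratic (x - mu)^T · Sigma^{-1} · (x - mu):
  Sigma^{-1} · (x - mu) = (-0.0593, 0.3969, -0.3402).
  (x - mu)^T · [Sigma^{-1} · (x - mu)] = (1)·(-0.0593) + (3)·(0.3969) + (-3)·(-0.3402) = 2.1521.

Step 4 — take square root: d = √(2.1521) ≈ 1.467.

d(x, mu) = √(2.1521) ≈ 1.467


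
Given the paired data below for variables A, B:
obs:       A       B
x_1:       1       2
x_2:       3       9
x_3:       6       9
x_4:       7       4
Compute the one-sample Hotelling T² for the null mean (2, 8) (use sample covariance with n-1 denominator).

Step 1 — sample mean vector:
  mean(A) = (1 + 3 + 6 + 7) / 4 = 17/4 = 4.25
  mean(B) = (2 + 9 + 9 + 4) / 4 = 24/4 = 6
  x̄ = (4.25, 6),  deviation x̄ - mu_0 = (4.25, 6) - (2, 8) = (2.25, -2).

Step 2 — sample covariance matrix, S[i,j] = (1/(n-1)) · Σ_k (x_{k,i} - mean_i) · (x_{k,j} - mean_j), divisor n-1 = 3:
  S[A,A] = ((-3.25)·(-3.25) + (-1.25)·(-1.25) + (1.75)·(1.75) + (2.75)·(2.75)) / 3 = 22.75/3 = 7.5833
  S[A,B] = ((-3.25)·(-4) + (-1.25)·(3) + (1.75)·(3) + (2.75)·(-2)) / 3 = 9/3 = 3
  S[B,B] = ((-4)·(-4) + (3)·(3) + (3)·(3) + (-2)·(-2)) / 3 = 38/3 = 12.6667
  S = [[7.5833, 3],
 [3, 12.6667]].

Step 3 — invert S. det(S) = 7.5833·12.6667 - (3)² = 87.0556.
  S^{-1} = (1/det) · [[d, -b], [-b, a]] = [[0.1455, -0.0345],
 [-0.0345, 0.0871]].

Step 4 — quadratic form (x̄ - mu_0)^T · S^{-1} · (x̄ - mu_0):
  S^{-1} · (x̄ - mu_0) = (0.3963, -0.2518),
  (x̄ - mu_0)^T · [...] = (2.25)·(0.3963) + (-2)·(-0.2518) = 1.3952.

Step 5 — scale by n: T² = 4 · 1.3952 = 5.5807.

T² ≈ 5.5807


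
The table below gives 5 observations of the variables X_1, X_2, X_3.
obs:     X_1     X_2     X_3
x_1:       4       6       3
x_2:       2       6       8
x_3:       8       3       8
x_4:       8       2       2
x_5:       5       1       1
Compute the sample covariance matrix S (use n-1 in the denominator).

Step 1 — column means:
  mean(X_1) = (4 + 2 + 8 + 8 + 5) / 5 = 27/5 = 5.4
  mean(X_2) = (6 + 6 + 3 + 2 + 1) / 5 = 18/5 = 3.6
  mean(X_3) = (3 + 8 + 8 + 2 + 1) / 5 = 22/5 = 4.4

Step 2 — sample covariance S[i,j] = (1/(n-1)) · Σ_k (x_{k,i} - mean_i) · (x_{k,j} - mean_j), with n-1 = 4.
  S[X_1,X_1] = ((-1.4)·(-1.4) + (-3.4)·(-3.4) + (2.6)·(2.6) + (2.6)·(2.6) + (-0.4)·(-0.4)) / 4 = 27.2/4 = 6.8
  S[X_1,X_2] = ((-1.4)·(2.4) + (-3.4)·(2.4) + (2.6)·(-0.6) + (2.6)·(-1.6) + (-0.4)·(-2.6)) / 4 = -16.2/4 = -4.05
  S[X_1,X_3] = ((-1.4)·(-1.4) + (-3.4)·(3.6) + (2.6)·(3.6) + (2.6)·(-2.4) + (-0.4)·(-3.4)) / 4 = -5.8/4 = -1.45
  S[X_2,X_2] = ((2.4)·(2.4) + (2.4)·(2.4) + (-0.6)·(-0.6) + (-1.6)·(-1.6) + (-2.6)·(-2.6)) / 4 = 21.2/4 = 5.3
  S[X_2,X_3] = ((2.4)·(-1.4) + (2.4)·(3.6) + (-0.6)·(3.6) + (-1.6)·(-2.4) + (-2.6)·(-3.4)) / 4 = 15.8/4 = 3.95
  S[X_3,X_3] = ((-1.4)·(-1.4) + (3.6)·(3.6) + (3.6)·(3.6) + (-2.4)·(-2.4) + (-3.4)·(-3.4)) / 4 = 45.2/4 = 11.3

S is symmetric (S[j,i] = S[i,j]). Assembling:

S = [[6.8, -4.05, -1.45],
 [-4.05, 5.3, 3.95],
 [-1.45, 3.95, 11.3]]
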